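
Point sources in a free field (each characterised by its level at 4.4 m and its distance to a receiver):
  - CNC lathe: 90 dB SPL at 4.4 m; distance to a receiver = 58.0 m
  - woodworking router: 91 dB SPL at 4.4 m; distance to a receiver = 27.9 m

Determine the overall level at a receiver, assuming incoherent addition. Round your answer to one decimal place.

First find each source's level at the receiver (point-source: −20·log₁₀(r/r_ref)), then combine on an intensity basis.
CNC lathe: 90 − 20·log₁₀(58.0/4.4) = 90 − 22.40 = 67.60 dB SPL.
woodworking router: 91 − 20·log₁₀(27.9/4.4) = 91 − 16.04 = 74.96 dB SPL.
Σ 10^(L/10) = 3.707e+07 → L_total = 10·log₁₀(3.707e+07) = 75.69 dB SPL.

75.7 dB SPL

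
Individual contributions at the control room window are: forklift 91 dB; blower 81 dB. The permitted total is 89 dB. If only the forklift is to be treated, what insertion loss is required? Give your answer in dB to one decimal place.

Fixed contribution from the other source: Σ 10^(L/10) = 10^(81/10) = 1.259e+08 (81.00 dB).
To meet 89 dB overall, the treated forklift may contribute at most 10^(89/10) − 1.259e+08 = 6.684e+08, i.e. 88.25 dB.
Required insertion loss = 91 − 88.25 = 2.75 dB.

2.7 dB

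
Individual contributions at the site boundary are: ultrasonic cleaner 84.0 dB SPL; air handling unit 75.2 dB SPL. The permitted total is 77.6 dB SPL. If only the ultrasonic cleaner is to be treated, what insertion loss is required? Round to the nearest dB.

The untreated sources together contribute 10^(75.2/10) = 3.311e+07, i.e. 75.20 dB SPL.
The limit corresponds to 10^(77.6/10) = 5.754e+07; subtracting the fixed part leaves 2.443e+07 for the ultrasonic cleaner, i.e. 73.88 dB SPL.
So the ultrasonic cleaner must be reduced from 84.0 to 73.88 dB SPL: IL = 10.12 dB.

10 dB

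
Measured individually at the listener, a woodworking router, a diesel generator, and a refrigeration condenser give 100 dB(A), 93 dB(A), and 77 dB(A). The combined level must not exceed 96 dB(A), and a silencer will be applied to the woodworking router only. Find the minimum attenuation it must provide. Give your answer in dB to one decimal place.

7.1 dB

Everything except the woodworking router sums to 10^(93/10) + 10^(77/10) = 2.045e+09 in linear terms, 93.11 dB(A).
The limit corresponds to 10^(96/10) = 3.981e+09; subtracting the fixed part leaves 1.936e+09 for the woodworking router, i.e. 92.87 dB(A).
So the woodworking router must be reduced from 100 to 92.87 dB(A): IL = 7.13 dB.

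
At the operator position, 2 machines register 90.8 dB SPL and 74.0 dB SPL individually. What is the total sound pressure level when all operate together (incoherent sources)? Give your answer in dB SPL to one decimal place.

90.9 dB SPL

For uncorrelated sources the intensities add, so convert each level to linear form, sum, and take 10·log₁₀ of the total.
Σ 10^(L/10) = 10^(90.8/10) + 10^(74.0/10) = 1.227e+09.
L_total = 10·log₁₀(1.227e+09) = 90.89 dB SPL.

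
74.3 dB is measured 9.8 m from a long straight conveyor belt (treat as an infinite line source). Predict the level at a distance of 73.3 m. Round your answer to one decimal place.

65.6 dB

For a line source, L₂ = L₁ − 10·log₁₀(r₂/r₁).
L₂ = 74.3 − 10·log₁₀(73.3/9.8) = 74.3 − 8.739 = 65.56 dB.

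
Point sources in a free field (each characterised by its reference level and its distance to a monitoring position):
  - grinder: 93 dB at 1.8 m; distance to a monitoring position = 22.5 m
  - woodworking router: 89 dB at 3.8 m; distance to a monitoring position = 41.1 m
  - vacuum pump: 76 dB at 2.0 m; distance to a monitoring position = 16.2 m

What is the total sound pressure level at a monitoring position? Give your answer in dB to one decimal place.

Apply inverse-square spreading to bring every level to the receiver, then sum 10^(L/10).
grinder: 93 − 20·log₁₀(22.5/1.8) = 93 − 21.94 = 71.06 dB.
woodworking router: 89 − 20·log₁₀(41.1/3.8) = 89 − 20.68 = 68.32 dB.
vacuum pump: 76 − 20·log₁₀(16.2/2.0) = 76 − 18.17 = 57.83 dB.
Σ 10^(L/10) = 2.017e+07 → L_total = 10·log₁₀(2.017e+07) = 73.05 dB.

73.0 dB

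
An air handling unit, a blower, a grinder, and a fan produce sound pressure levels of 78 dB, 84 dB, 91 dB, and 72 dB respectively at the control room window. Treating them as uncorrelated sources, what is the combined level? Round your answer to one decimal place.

For uncorrelated sources the intensities add, so convert each level to linear form, sum, and take 10·log₁₀ of the total.
Σ 10^(L/10) = 10^(78/10) + 10^(84/10) + 10^(91/10) + 10^(72/10) = 1.589e+09.
L_total = 10·log₁₀(1.589e+09) = 92.01 dB.

92.0 dB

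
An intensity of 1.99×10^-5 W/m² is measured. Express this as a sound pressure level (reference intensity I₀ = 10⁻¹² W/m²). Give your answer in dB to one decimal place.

73.0 dB

Dividing by I₀ shifts the exponent by 12: I/I₀ = 1.99×10^7.
L = 10·(0.2989 + 7) = 72.99 dB.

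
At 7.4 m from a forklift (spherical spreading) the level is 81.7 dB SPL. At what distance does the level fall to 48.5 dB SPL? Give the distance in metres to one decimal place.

For a point source L₁ − L₂ = 20·log₁₀(r₂/r₁), so r₂ = r₁·10^((L₁−L₂)/20).
r₂ = 7.4·10^((81.7−48.5)/20) = 7.4·10^(33.2/20) = 338.25 m.

338.2 m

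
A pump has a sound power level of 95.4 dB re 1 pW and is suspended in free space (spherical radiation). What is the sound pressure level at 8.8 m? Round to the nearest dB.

The power spreads over a sphere of area 4π·r², so L_p = L_w − 10·log₁₀(4π·r²).
4π·r² = 973.1 m², 10·log₁₀ of that is 29.882 dB.
L_p = 95.4 − 29.882 = 65.52 dB.

66 dB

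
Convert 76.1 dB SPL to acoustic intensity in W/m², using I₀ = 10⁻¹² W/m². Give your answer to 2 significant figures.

4.1e-05 W/m²

I/I₀ = 10^(76.1/10) = 4.074e+07, so I = 4.074e+07 × 10⁻¹² W/m².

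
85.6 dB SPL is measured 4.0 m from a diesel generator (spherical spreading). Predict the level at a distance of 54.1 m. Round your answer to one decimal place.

Spherical spreading from a point source gives a 20·log₁₀(r₂/r₁) drop.
L₂ = 85.6 − 20·log₁₀(54.1/4.0) = 85.6 − 22.623 = 62.98 dB SPL.

63.0 dB SPL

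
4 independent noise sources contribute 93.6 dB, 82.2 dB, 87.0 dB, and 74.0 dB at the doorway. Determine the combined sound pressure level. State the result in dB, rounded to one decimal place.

For uncorrelated sources the intensities add, so convert each level to linear form, sum, and take 10·log₁₀ of the total.
Σ 10^(L/10) = 10^(93.6/10) + 10^(82.2/10) + 10^(87.0/10) + 10^(74.0/10) = 2.983e+09.
L_total = 10·log₁₀(2.983e+09) = 94.75 dB.

94.7 dB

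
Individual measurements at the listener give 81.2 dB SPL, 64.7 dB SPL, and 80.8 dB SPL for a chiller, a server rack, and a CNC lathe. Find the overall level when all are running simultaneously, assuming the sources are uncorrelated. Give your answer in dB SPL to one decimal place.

84.1 dB SPL

For uncorrelated sources the intensities add, so convert each level to linear form, sum, and take 10·log₁₀ of the total.
Σ 10^(L/10) = 10^(81.2/10) + 10^(64.7/10) + 10^(80.8/10) = 2.550e+08.
L_total = 10·log₁₀(2.550e+08) = 84.07 dB SPL.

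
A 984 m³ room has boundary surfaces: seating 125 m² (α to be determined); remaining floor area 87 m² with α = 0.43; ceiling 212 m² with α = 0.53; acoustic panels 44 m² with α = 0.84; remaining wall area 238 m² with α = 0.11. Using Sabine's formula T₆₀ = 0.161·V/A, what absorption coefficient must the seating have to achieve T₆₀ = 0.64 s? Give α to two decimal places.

From T₆₀ = 0.161·V/A, the target T₆₀ = 0.64 s needs A = 0.161·984/0.64 = 247.54 m².
Absorption from the other surfaces = 87·0.43 + 212·0.53 + 44·0.84 + 238·0.11 = 212.91 m², so the seating must supply 34.63 m² over 125 m².
α = 34.63/125 = 0.277.

0.28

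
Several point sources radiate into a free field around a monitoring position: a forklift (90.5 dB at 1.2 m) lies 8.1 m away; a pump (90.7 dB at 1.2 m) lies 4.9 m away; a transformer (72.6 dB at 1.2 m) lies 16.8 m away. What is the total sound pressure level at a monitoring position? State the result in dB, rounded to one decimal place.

79.8 dB

Apply inverse-square spreading to bring every level to the receiver, then sum 10^(L/10).
forklift: 90.5 − 20·log₁₀(8.1/1.2) = 90.5 − 16.59 = 73.91 dB.
pump: 90.7 − 20·log₁₀(4.9/1.2) = 90.7 − 12.22 = 78.48 dB.
transformer: 72.6 − 20·log₁₀(16.8/1.2) = 72.6 − 22.92 = 49.68 dB.
Σ 10^(L/10) = 9.518e+07 → L_total = 10·log₁₀(9.518e+07) = 79.79 dB.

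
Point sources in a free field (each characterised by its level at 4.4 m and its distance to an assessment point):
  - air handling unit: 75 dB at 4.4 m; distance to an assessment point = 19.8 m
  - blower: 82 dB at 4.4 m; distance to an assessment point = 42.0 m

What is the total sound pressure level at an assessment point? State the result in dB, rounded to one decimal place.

First find each source's level at the receiver (point-source: −20·log₁₀(r/r_ref)), then combine on an intensity basis.
air handling unit: 75 − 20·log₁₀(19.8/4.4) = 75 − 13.06 = 61.94 dB.
blower: 82 − 20·log₁₀(42.0/4.4) = 82 − 19.60 = 62.40 dB.
Σ 10^(L/10) = 3.301e+06 → L_total = 10·log₁₀(3.301e+06) = 65.19 dB.

65.2 dB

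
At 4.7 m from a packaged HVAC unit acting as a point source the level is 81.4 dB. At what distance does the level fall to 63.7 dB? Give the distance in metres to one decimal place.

36.1 m

The 17.7 dB drop corresponds to a distance ratio of 10^(17.7/20) for a point source.
r₂ = 4.7·10^((81.4−63.7)/20) = 4.7·10^(17.7/20) = 36.07 m.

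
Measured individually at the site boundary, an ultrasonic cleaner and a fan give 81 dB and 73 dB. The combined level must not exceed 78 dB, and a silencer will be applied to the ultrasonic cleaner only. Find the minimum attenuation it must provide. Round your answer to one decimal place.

Everything except the ultrasonic cleaner sums to 10^(73/10) = 1.995e+07 in linear terms, 73.00 dB.
To meet 78 dB overall, the treated ultrasonic cleaner may contribute at most 10^(78/10) − 1.995e+07 = 4.314e+07, i.e. 76.35 dB.
So the ultrasonic cleaner must be reduced from 81 to 76.35 dB: IL = 4.65 dB.

4.7 dB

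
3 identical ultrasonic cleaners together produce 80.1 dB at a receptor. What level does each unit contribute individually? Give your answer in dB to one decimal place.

75.3 dB

3 equal contributions raise the level by 10·log₁₀ 3 = 4.771 dB, so each unit alone gives 80.1 − 4.771.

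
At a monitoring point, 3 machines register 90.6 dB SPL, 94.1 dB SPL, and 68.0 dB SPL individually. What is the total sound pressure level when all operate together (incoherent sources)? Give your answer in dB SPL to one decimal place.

For uncorrelated sources the intensities add, so convert each level to linear form, sum, and take 10·log₁₀ of the total.
Σ 10^(L/10) = 10^(90.6/10) + 10^(94.1/10) + 10^(68.0/10) = 3.725e+09.
L_total = 10·log₁₀(3.725e+09) = 95.71 dB SPL.

95.7 dB SPL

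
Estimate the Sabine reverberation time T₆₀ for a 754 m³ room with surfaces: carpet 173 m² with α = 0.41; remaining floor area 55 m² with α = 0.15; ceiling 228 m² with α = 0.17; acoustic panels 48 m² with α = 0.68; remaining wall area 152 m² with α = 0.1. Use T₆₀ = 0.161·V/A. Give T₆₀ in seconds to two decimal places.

0.73 s

Total absorption A = 173·0.41 + 55·0.15 + 228·0.17 + 48·0.68 + 152·0.1 = 165.78 m² sabins.
T₆₀ = 0.161·V/A = 0.161·754/165.78 = 0.732 s.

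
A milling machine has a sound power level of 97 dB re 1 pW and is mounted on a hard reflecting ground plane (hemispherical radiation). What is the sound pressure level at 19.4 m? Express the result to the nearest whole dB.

The power spreads over a hemisphere of area 2π·r², so L_p = L_w − 10·log₁₀(2π·r²).
2π·r² = 2365 m², 10·log₁₀ of that is 33.738 dB.
L_p = 97 − 33.738 = 63.26 dB.

63 dB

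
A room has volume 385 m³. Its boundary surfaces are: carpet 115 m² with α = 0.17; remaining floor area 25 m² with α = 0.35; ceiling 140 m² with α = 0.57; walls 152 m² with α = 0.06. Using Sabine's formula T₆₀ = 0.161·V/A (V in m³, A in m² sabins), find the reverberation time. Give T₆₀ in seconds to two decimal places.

Summing Sᵢαᵢ: 115·0.17 + 25·0.35 + 140·0.57 + 152·0.06 = 117.22 m².
T₆₀ = 0.161 × 385 / 117.22 = 0.529 s.

0.53 s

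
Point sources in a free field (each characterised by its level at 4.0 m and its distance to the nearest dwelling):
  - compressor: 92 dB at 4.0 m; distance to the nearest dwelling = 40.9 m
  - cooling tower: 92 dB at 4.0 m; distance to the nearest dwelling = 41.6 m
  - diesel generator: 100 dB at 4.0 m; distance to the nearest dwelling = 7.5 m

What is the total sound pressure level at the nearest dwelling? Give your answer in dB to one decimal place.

94.6 dB

Apply inverse-square spreading to bring every level to the receiver, then sum 10^(L/10).
compressor: 92 − 20·log₁₀(40.9/4.0) = 92 − 20.19 = 71.81 dB.
cooling tower: 92 − 20·log₁₀(41.6/4.0) = 92 − 20.34 = 71.66 dB.
diesel generator: 100 − 20·log₁₀(7.5/4.0) = 100 − 5.46 = 94.54 dB.
Σ 10^(L/10) = 2.874e+09 → L_total = 10·log₁₀(2.874e+09) = 94.59 dB.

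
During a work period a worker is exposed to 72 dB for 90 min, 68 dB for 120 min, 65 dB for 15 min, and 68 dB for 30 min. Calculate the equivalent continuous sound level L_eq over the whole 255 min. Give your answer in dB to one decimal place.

Weight each interval's intensity by its duration and average over T = 255 min:
Σ tᵢ·10^(Lᵢ/10) = 90·10^(72/10) + 120·10^(68/10) + 15·10^(65/10) + 30·10^(68/10) = 2.420e+09.
L_eq = 10·log₁₀(2.420e+09/255) = 69.77 dB.

69.8 dB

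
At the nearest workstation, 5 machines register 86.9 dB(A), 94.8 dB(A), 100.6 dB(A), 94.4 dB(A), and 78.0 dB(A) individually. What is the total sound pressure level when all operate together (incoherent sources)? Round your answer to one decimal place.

For uncorrelated sources the intensities add, so convert each level to linear form, sum, and take 10·log₁₀ of the total.
Σ 10^(L/10) = 10^(86.9/10) + 10^(94.8/10) + 10^(100.6/10) + 10^(94.4/10) + 10^(78.0/10) = 1.781e+10.
L_total = 10·log₁₀(1.781e+10) = 102.51 dB(A).

102.5 dB(A)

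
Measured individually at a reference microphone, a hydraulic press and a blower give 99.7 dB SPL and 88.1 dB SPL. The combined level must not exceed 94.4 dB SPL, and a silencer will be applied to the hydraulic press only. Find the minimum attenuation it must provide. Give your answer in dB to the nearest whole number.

6 dB

The untreated sources together contribute 10^(88.1/10) = 6.457e+08, i.e. 88.10 dB SPL.
To meet 94.4 dB SPL overall, the treated hydraulic press may contribute at most 10^(94.4/10) − 6.457e+08 = 2.109e+09, i.e. 93.24 dB SPL.
So the hydraulic press must be reduced from 99.7 to 93.24 dB SPL: IL = 6.46 dB.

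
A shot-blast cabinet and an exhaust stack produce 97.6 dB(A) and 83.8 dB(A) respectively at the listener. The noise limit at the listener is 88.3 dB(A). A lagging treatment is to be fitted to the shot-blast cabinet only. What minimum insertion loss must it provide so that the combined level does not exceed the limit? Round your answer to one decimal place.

Fixed contribution from the other source: Σ 10^(L/10) = 10^(83.8/10) = 2.399e+08 (83.80 dB(A)).
To meet 88.3 dB(A) overall, the treated shot-blast cabinet may contribute at most 10^(88.3/10) − 2.399e+08 = 4.362e+08, i.e. 86.40 dB(A).
So the shot-blast cabinet must be reduced from 97.6 to 86.40 dB(A): IL = 11.20 dB.

11.2 dB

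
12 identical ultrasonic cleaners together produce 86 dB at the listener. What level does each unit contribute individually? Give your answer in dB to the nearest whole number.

75 dB

For N identical incoherent sources L_total = L₁ + 10·log₁₀ N, so L₁ = 86 − 10·log₁₀(12) = 86 − 10.792.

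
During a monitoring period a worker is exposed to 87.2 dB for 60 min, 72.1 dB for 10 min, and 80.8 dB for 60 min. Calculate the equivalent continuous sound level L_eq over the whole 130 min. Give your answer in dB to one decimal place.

The energy average is taken in the linear domain: L_eq = 10·log₁₀[(Σ tᵢ·10^(Lᵢ/10))/T], T = 130 min.
Σ tᵢ·10^(Lᵢ/10) = 60·10^(87.2/10) + 10·10^(72.1/10) + 60·10^(80.8/10) = 3.886e+10.
L_eq = 10·log₁₀(3.886e+10/130) = 84.76 dB.

84.8 dB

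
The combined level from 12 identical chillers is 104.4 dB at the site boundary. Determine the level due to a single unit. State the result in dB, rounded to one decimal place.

For N identical incoherent sources L_total = L₁ + 10·log₁₀ N, so L₁ = 104.4 − 10·log₁₀(12) = 104.4 − 10.792.

93.6 dB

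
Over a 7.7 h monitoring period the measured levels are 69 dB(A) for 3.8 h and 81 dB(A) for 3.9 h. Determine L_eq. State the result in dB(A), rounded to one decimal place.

78.3 dB(A)

The energy average is taken in the linear domain: L_eq = 10·log₁₀[(Σ tᵢ·10^(Lᵢ/10))/T], T = 7.7 h.
Σ tᵢ·10^(Lᵢ/10) = 3.8·10^(69/10) + 3.9·10^(81/10) = 5.212e+08.
L_eq = 10·log₁₀(5.212e+08/7.7) = 78.30 dB(A).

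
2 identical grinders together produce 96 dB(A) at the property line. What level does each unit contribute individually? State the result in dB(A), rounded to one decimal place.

Dividing the total intensity by 2 lowers the level by 10·log₁₀ 2 = 3.010 dB: L₁ = 96 − 3.010.

93.0 dB(A)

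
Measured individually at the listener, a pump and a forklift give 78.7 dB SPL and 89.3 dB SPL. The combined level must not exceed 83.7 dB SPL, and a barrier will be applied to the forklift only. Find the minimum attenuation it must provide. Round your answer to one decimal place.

7.3 dB

Fixed contribution from the other source: Σ 10^(L/10) = 10^(78.7/10) = 7.413e+07 (78.70 dB SPL).
The limit corresponds to 10^(83.7/10) = 2.344e+08; subtracting the fixed part leaves 1.603e+08 for the forklift, i.e. 82.05 dB SPL.
Required insertion loss = 89.3 − 82.05 = 7.25 dB.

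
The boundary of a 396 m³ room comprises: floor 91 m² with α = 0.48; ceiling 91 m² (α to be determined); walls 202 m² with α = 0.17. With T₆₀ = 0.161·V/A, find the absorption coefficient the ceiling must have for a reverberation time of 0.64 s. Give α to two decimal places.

From T₆₀ = 0.161·V/A, the target T₆₀ = 0.64 s needs A = 0.161·396/0.64 = 99.62 m².
Absorption from the other surfaces = 91·0.48 + 202·0.17 = 78.02 m², so the ceiling must supply 21.60 m² over 91 m².
α = 21.60/91 = 0.237.

0.24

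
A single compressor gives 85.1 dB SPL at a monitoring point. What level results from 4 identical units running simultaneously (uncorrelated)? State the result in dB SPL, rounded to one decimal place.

91.1 dB SPL

L_total = L₁ + 10·log₁₀ N for N identical incoherent sources.
L_total = 85.1 + 10·log₁₀(4) = 85.1 + 6.021 = 91.12 dB SPL.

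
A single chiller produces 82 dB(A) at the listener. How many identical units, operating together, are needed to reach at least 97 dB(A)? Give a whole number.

The shortfall is 97 − 82 = 15.0 dB, and N units add 10·log₁₀ N, so need 10·log₁₀ N ≥ 15.0.
N ≥ 10^(15.0/10) = 31.623, so N = 32.

32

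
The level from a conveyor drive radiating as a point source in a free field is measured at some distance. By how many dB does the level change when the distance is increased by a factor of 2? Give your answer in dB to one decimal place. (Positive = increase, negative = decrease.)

With spherical spreading the level changes by −20·log₁₀(r₂/r₁).
ΔL = −20·log₁₀(2) = -6.02 dB.

-6.0 dB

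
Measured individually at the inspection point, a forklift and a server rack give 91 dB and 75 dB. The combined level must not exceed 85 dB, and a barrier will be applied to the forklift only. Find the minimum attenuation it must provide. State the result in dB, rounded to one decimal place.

Fixed contribution from the other source: Σ 10^(L/10) = 10^(75/10) = 3.162e+07 (75.00 dB).
To meet 85 dB overall, the treated forklift may contribute at most 10^(85/10) − 3.162e+07 = 2.846e+08, i.e. 84.54 dB.
Required insertion loss = 91 − 84.54 = 6.46 dB.

6.5 dB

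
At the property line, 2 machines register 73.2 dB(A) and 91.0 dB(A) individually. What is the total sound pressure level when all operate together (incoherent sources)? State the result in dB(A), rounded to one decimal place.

91.1 dB(A)

Incoherent sources combine by intensity addition: L_total = 10·log₁₀(Σ 10^(L_i/10)).
Σ 10^(L/10) = 10^(73.2/10) + 10^(91.0/10) = 1.280e+09.
L_total = 10·log₁₀(1.280e+09) = 91.07 dB(A).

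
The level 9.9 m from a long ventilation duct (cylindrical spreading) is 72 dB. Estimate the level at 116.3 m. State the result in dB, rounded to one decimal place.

61.3 dB

Line-source attenuation: ΔL = 10·log₁₀(r₂/r₁) = 10·log₁₀(116.3/9.9) = 10.699 dB.
L₂ = 72 − 10·log₁₀(116.3/9.9) = 72 − 10.699 = 61.30 dB.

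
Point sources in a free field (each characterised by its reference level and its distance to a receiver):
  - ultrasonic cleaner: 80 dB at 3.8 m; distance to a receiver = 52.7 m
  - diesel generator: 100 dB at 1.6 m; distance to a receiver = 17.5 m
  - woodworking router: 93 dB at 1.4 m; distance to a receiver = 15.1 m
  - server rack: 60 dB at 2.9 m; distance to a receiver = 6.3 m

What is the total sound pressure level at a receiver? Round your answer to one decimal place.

80.1 dB

First find each source's level at the receiver (point-source: −20·log₁₀(r/r_ref)), then combine on an intensity basis.
ultrasonic cleaner: 80 − 20·log₁₀(52.7/3.8) = 80 − 22.84 = 57.16 dB.
diesel generator: 100 − 20·log₁₀(17.5/1.6) = 100 − 20.78 = 79.22 dB.
woodworking router: 93 − 20·log₁₀(15.1/1.4) = 93 − 20.66 = 72.34 dB.
server rack: 60 − 20·log₁₀(6.3/2.9) = 60 − 6.74 = 53.26 dB.
Σ 10^(L/10) = 1.015e+08 → L_total = 10·log₁₀(1.015e+08) = 80.06 dB.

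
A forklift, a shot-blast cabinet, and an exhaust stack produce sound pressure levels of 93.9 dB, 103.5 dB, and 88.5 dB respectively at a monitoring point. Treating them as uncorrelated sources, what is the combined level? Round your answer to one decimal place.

104.1 dB

For uncorrelated sources the intensities add, so convert each level to linear form, sum, and take 10·log₁₀ of the total.
Σ 10^(L/10) = 10^(93.9/10) + 10^(103.5/10) + 10^(88.5/10) = 2.555e+10.
L_total = 10·log₁₀(2.555e+10) = 104.07 dB.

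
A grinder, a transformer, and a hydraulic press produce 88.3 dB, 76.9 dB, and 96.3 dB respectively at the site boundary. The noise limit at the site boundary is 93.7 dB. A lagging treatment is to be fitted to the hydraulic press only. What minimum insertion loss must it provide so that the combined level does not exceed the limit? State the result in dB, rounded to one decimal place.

4.2 dB

Fixed contribution from the other sources: Σ 10^(L/10) = 10^(88.3/10) + 10^(76.9/10) = 7.251e+08 (88.60 dB).
The limit corresponds to 10^(93.7/10) = 2.344e+09; subtracting the fixed part leaves 1.619e+09 for the hydraulic press, i.e. 92.09 dB.
Required insertion loss = 96.3 − 92.09 = 4.21 dB.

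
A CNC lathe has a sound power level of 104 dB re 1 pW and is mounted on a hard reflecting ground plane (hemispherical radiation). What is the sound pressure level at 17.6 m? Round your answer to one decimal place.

71.1 dB

The power spreads over a hemisphere of area 2π·r², so L_p = L_w − 10·log₁₀(2π·r²).
2π·r² = 1946 m², 10·log₁₀ of that is 32.892 dB.
L_p = 104 − 32.892 = 71.11 dB.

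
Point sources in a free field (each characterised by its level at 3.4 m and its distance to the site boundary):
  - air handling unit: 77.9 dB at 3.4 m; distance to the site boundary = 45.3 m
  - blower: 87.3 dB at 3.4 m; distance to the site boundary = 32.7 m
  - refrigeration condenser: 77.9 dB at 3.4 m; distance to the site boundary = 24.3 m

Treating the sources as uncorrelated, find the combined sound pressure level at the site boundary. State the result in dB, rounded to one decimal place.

68.7 dB

Apply inverse-square spreading to bring every level to the receiver, then sum 10^(L/10).
air handling unit: 77.9 − 20·log₁₀(45.3/3.4) = 77.9 − 22.49 = 55.41 dB.
blower: 87.3 − 20·log₁₀(32.7/3.4) = 87.3 − 19.66 = 67.64 dB.
refrigeration condenser: 77.9 − 20·log₁₀(24.3/3.4) = 77.9 − 17.08 = 60.82 dB.
Σ 10^(L/10) = 7.360e+06 → L_total = 10·log₁₀(7.360e+06) = 68.67 dB.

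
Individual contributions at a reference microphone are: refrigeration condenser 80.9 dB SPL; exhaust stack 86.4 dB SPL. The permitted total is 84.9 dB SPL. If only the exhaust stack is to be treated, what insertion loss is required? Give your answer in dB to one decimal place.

3.7 dB

The untreated sources together contribute 10^(80.9/10) = 1.230e+08, i.e. 80.90 dB SPL.
The limit corresponds to 10^(84.9/10) = 3.090e+08; subtracting the fixed part leaves 1.860e+08 for the exhaust stack, i.e. 82.70 dB SPL.
So the exhaust stack must be reduced from 86.4 to 82.70 dB SPL: IL = 3.70 dB.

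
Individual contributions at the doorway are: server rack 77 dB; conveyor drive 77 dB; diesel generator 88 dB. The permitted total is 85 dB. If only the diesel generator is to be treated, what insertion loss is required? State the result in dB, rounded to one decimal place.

Everything except the diesel generator sums to 10^(77/10) + 10^(77/10) = 1.002e+08 in linear terms, 80.01 dB.
The limit corresponds to 10^(85/10) = 3.162e+08; subtracting the fixed part leaves 2.160e+08 for the diesel generator, i.e. 83.34 dB.
Required insertion loss = 88 − 83.34 = 4.66 dB.

4.7 dB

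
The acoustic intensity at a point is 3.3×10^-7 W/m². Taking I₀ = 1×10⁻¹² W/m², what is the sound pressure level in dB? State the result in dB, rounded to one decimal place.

55.2 dB

Dividing by I₀ shifts the exponent by 12: I/I₀ = 3.3×10^5.
L = 10·(0.5185 + 5) = 55.19 dB.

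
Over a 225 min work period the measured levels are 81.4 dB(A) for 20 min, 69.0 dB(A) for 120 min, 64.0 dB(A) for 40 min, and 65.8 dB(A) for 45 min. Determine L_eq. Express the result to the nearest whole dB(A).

Weight each interval's intensity by its duration and average over T = 225 min:
Σ tᵢ·10^(Lᵢ/10) = 20·10^(81.4/10) + 120·10^(69.0/10) + 40·10^(64.0/10) + 45·10^(65.8/10) = 3.986e+09.
L_eq = 10·log₁₀(3.986e+09/225) = 72.48 dB(A).

72 dB(A)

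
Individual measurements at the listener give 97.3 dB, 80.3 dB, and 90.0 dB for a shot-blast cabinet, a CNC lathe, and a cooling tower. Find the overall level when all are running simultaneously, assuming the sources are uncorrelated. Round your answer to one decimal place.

98.1 dB

Incoherent sources combine by intensity addition: L_total = 10·log₁₀(Σ 10^(L_i/10)).
Σ 10^(L/10) = 10^(97.3/10) + 10^(80.3/10) + 10^(90.0/10) = 6.477e+09.
L_total = 10·log₁₀(6.477e+09) = 98.11 dB.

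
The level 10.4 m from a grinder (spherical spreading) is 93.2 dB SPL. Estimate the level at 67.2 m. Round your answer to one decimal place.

Point-source attenuation: ΔL = 20·log₁₀(r₂/r₁) = 20·log₁₀(67.2/10.4) = 16.207 dB.
L₂ = 93.2 − 20·log₁₀(67.2/10.4) = 93.2 − 16.207 = 76.99 dB SPL.

77.0 dB SPL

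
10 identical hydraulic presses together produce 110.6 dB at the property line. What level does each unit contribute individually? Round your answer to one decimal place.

Dividing the total intensity by 10 lowers the level by 10·log₁₀ 10 = 10.000 dB: L₁ = 110.6 − 10.000.

100.6 dB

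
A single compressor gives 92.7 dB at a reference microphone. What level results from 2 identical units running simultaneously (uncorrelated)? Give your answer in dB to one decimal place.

95.7 dB

N identical incoherent sources raise the level by 10·log₁₀ N.
L_total = 92.7 + 10·log₁₀(2) = 92.7 + 3.010 = 95.71 dB.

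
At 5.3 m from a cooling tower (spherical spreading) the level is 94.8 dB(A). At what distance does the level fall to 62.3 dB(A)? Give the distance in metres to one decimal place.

For a point source L₁ − L₂ = 20·log₁₀(r₂/r₁), so r₂ = r₁·10^((L₁−L₂)/20).
r₂ = 5.3·10^((94.8−62.3)/20) = 5.3·10^(32.5/20) = 223.50 m.

223.5 m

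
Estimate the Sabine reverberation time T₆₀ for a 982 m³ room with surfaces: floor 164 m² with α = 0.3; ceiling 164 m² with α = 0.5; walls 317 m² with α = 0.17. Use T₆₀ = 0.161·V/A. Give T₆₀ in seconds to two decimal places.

0.85 s

Summing Sᵢαᵢ: 164·0.3 + 164·0.5 + 317·0.17 = 185.09 m².
T₆₀ = 0.161 × 982 / 185.09 = 0.854 s.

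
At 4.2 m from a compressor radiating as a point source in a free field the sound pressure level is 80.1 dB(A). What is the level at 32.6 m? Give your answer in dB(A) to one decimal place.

For a point source, L₂ = L₁ − 20·log₁₀(r₂/r₁).
L₂ = 80.1 − 20·log₁₀(32.6/4.2) = 80.1 − 17.799 = 62.30 dB(A).

62.3 dB(A)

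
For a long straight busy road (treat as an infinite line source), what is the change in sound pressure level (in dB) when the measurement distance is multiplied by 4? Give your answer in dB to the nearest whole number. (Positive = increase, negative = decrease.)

-6 dB

With cylindrical spreading the level changes by −10·log₁₀(r₂/r₁).
ΔL = −10·log₁₀(4) = -6.02 dB.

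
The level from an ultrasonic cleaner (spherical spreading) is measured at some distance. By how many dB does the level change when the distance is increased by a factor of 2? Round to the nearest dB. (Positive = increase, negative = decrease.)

-6 dB

With spherical spreading the level changes by −20·log₁₀(r₂/r₁).
ΔL = −20·log₁₀(2) = -6.02 dB.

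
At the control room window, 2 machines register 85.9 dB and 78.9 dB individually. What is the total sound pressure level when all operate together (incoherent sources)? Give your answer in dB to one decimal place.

86.7 dB

Incoherent sources combine by intensity addition: L_total = 10·log₁₀(Σ 10^(L_i/10)).
Σ 10^(L/10) = 10^(85.9/10) + 10^(78.9/10) = 4.667e+08.
L_total = 10·log₁₀(4.667e+08) = 86.69 dB.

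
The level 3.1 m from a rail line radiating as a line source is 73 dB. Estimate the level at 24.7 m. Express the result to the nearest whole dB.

For a line source, L₂ = L₁ − 10·log₁₀(r₂/r₁).
L₂ = 73 − 10·log₁₀(24.7/3.1) = 73 − 9.013 = 63.99 dB.

64 dB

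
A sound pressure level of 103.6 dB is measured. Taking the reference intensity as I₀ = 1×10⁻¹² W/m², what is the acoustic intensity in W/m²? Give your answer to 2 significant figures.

L = 10·log₁₀(I/I₀) ⇒ I = I₀·10^(L/10) = 10⁻¹² × 10^10.36.

0.023 W/m²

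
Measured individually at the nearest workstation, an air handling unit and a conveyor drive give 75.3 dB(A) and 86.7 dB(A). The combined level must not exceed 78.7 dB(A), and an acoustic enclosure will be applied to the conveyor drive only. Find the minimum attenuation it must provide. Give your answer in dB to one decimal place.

10.7 dB

Everything except the conveyor drive sums to 10^(75.3/10) = 3.388e+07 in linear terms, 75.30 dB(A).
The limit corresponds to 10^(78.7/10) = 7.413e+07; subtracting the fixed part leaves 4.025e+07 for the conveyor drive, i.e. 76.05 dB(A).
Required insertion loss = 86.7 − 76.05 = 10.65 dB.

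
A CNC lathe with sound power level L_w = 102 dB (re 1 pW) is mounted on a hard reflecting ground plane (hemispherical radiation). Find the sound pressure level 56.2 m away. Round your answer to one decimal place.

Free-field hemispherical radiation: L_p = L_w − 10·log₁₀(2π·r²), r = 56.2 m.
2π·r² = 1.985e+04 m², 10·log₁₀ of that is 42.977 dB.
L_p = 102 − 42.977 = 59.02 dB.

59.0 dB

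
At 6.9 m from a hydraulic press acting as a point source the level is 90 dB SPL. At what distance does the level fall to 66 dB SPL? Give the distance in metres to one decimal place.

Point-source spreading drops the level by 20·log₁₀(r₂/r₁); inverting, r₂/r₁ = 10^(ΔL/20).
r₂ = 6.9·10^((90−66)/20) = 6.9·10^(24.0/20) = 109.36 m.

109.4 m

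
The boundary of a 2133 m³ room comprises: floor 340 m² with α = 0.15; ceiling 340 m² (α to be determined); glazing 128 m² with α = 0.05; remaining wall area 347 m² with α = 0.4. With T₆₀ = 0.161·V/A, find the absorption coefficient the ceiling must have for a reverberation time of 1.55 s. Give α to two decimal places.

From T₆₀ = 0.161·V/A, the target T₆₀ = 1.55 s needs A = 0.161·2133/1.55 = 221.56 m².
Absorption from the other surfaces = 340·0.15 + 128·0.05 + 347·0.4 = 196.20 m², so the ceiling must supply 25.36 m² over 340 m².
α = 25.36/340 = 0.075.

0.07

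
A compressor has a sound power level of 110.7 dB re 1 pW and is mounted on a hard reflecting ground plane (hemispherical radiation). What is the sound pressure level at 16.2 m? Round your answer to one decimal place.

L_p = L_w − 10·log₁₀(2π·r²) with r = 16.2 m.
2π·r² = 1649 m², 10·log₁₀ of that is 32.172 dB.
L_p = 110.7 − 32.172 = 78.53 dB.

78.5 dB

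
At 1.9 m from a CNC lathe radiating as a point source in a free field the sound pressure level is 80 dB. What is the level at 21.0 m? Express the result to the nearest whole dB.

59 dB

Point-source attenuation: ΔL = 20·log₁₀(r₂/r₁) = 20·log₁₀(21.0/1.9) = 20.869 dB.
L₂ = 80 − 20·log₁₀(21.0/1.9) = 80 − 20.869 = 59.13 dB.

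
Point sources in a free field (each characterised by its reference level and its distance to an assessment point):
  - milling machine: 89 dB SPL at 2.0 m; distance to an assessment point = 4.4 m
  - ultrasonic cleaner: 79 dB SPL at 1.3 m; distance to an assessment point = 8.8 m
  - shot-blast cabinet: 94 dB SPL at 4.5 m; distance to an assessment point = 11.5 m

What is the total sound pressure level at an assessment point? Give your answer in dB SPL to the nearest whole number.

87 dB SPL

Apply inverse-square spreading to bring every level to the receiver, then sum 10^(L/10).
milling machine: 89 − 20·log₁₀(4.4/2.0) = 89 − 6.85 = 82.15 dB SPL.
ultrasonic cleaner: 79 − 20·log₁₀(8.8/1.3) = 79 − 16.61 = 62.39 dB SPL.
shot-blast cabinet: 94 − 20·log₁₀(11.5/4.5) = 94 − 8.15 = 85.85 dB SPL.
Σ 10^(L/10) = 5.505e+08 → L_total = 10·log₁₀(5.505e+08) = 87.41 dB SPL.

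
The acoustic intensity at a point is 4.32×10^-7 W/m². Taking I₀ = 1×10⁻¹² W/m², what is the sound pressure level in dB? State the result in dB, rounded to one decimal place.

56.4 dB

I/I₀ = 4.32×10^-7/10⁻¹² = 4.32×10^5, and L = 10·log₁₀(I/I₀).
L = 10·(0.6355 + 5) = 56.35 dB.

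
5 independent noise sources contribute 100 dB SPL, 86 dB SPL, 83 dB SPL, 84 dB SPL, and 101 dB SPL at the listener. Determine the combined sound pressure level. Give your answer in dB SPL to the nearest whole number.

For uncorrelated sources the intensities add, so convert each level to linear form, sum, and take 10·log₁₀ of the total.
Σ 10^(L/10) = 10^(100/10) + 10^(86/10) + 10^(83/10) + 10^(84/10) + 10^(101/10) = 2.344e+10.
L_total = 10·log₁₀(2.344e+10) = 103.70 dB SPL.

104 dB SPL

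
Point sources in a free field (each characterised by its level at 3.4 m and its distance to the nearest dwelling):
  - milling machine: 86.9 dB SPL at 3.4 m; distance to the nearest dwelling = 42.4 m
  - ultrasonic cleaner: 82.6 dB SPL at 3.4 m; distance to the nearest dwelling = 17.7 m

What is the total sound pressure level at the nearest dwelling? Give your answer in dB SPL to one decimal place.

Apply inverse-square spreading to bring every level to the receiver, then sum 10^(L/10).
milling machine: 86.9 − 20·log₁₀(42.4/3.4) = 86.9 − 21.92 = 64.98 dB SPL.
ultrasonic cleaner: 82.6 − 20·log₁₀(17.7/3.4) = 82.6 − 14.33 = 68.27 dB SPL.
Σ 10^(L/10) = 9.864e+06 → L_total = 10·log₁₀(9.864e+06) = 69.94 dB SPL.

69.9 dB SPL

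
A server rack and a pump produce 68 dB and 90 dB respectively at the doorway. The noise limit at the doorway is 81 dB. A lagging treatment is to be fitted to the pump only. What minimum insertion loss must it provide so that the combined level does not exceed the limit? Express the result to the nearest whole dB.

9 dB

Fixed contribution from the other source: Σ 10^(L/10) = 10^(68/10) = 6.310e+06 (68.00 dB).
To meet 81 dB overall, the treated pump may contribute at most 10^(81/10) − 6.310e+06 = 1.196e+08, i.e. 80.78 dB.
So the pump must be reduced from 90 to 80.78 dB: IL = 9.22 dB.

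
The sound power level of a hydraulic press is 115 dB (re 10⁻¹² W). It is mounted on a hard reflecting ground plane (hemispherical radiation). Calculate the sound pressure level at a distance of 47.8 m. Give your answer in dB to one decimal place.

Free-field hemispherical radiation: L_p = L_w − 10·log₁₀(2π·r²), r = 47.8 m.
2π·r² = 1.436e+04 m², 10·log₁₀ of that is 41.570 dB.
L_p = 115 − 41.570 = 73.43 dB.

73.4 dB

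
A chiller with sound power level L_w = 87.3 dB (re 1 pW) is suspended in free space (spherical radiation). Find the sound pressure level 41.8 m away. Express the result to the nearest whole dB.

The power spreads over a sphere of area 4π·r², so L_p = L_w − 10·log₁₀(4π·r²).
4π·r² = 2.196e+04 m², 10·log₁₀ of that is 43.416 dB.
L_p = 87.3 − 43.416 = 43.88 dB.

44 dB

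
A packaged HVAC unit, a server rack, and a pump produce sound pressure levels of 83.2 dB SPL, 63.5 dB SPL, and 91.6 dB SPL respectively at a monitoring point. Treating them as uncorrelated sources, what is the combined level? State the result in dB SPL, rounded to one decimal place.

Incoherent sources combine by intensity addition: L_total = 10·log₁₀(Σ 10^(L_i/10)).
Σ 10^(L/10) = 10^(83.2/10) + 10^(63.5/10) + 10^(91.6/10) = 1.657e+09.
L_total = 10·log₁₀(1.657e+09) = 92.19 dB SPL.

92.2 dB SPL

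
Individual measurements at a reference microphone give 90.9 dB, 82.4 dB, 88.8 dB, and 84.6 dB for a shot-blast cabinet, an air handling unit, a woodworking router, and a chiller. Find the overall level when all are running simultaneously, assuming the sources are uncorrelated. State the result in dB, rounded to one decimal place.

Incoherent sources combine by intensity addition: L_total = 10·log₁₀(Σ 10^(L_i/10)).
Σ 10^(L/10) = 10^(90.9/10) + 10^(82.4/10) + 10^(88.8/10) + 10^(84.6/10) = 2.451e+09.
L_total = 10·log₁₀(2.451e+09) = 93.89 dB.

93.9 dB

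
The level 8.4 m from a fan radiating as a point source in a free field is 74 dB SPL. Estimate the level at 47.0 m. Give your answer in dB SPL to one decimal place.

Point-source attenuation: ΔL = 20·log₁₀(r₂/r₁) = 20·log₁₀(47.0/8.4) = 14.956 dB.
L₂ = 74 − 20·log₁₀(47.0/8.4) = 74 − 14.956 = 59.04 dB SPL.

59.0 dB SPL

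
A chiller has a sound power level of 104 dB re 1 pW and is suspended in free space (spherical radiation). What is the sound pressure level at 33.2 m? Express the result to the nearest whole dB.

63 dB

L_p = L_w − 10·log₁₀(4π·r²) with r = 33.2 m.
4π·r² = 1.385e+04 m², 10·log₁₀ of that is 41.415 dB.
L_p = 104 − 41.415 = 62.59 dB.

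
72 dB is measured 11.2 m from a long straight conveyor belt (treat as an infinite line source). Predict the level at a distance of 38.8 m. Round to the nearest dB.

67 dB

Cylindrical spreading from a line source gives a 10·log₁₀(r₂/r₁) drop.
L₂ = 72 − 10·log₁₀(38.8/11.2) = 72 − 5.396 = 66.60 dB.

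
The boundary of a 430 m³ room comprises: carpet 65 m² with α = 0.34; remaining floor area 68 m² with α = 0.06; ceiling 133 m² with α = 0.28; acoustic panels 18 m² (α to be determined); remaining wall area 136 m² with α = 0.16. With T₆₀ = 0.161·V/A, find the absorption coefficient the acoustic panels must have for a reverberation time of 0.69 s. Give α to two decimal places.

A = 0.161·V/T₆₀ = 0.161·430/0.69 = 100.33 m² sabins.
Absorption from the other surfaces = 65·0.34 + 68·0.06 + 133·0.28 + 136·0.16 = 85.18 m², so the acoustic panels must supply 15.15 m² over 18 m².
α = 15.15/18 = 0.842.

0.84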